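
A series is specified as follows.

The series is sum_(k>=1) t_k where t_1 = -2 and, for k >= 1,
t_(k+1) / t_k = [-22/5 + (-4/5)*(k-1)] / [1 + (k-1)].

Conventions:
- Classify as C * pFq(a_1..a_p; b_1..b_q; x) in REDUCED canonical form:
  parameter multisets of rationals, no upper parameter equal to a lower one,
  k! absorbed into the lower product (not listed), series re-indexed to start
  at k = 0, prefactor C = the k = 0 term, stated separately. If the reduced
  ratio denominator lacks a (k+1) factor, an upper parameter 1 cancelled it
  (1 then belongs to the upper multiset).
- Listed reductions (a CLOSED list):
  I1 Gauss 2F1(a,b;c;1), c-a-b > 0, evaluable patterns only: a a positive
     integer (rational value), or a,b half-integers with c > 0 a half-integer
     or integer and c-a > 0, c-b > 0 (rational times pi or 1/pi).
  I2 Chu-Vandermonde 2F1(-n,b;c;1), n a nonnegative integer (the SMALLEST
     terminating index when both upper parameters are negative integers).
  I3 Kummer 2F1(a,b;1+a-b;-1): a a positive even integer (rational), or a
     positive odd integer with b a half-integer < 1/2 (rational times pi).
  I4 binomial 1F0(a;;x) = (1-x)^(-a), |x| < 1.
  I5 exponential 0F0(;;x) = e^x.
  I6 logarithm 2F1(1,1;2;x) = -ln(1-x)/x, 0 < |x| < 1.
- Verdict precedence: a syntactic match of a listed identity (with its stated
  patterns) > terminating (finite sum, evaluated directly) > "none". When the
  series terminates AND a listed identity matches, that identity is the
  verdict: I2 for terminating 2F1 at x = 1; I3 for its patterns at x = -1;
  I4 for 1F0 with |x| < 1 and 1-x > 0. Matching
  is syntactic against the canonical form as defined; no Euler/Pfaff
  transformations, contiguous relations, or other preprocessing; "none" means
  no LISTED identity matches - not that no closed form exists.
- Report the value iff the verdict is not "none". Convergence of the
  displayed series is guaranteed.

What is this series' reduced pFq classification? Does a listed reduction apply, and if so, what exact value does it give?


Canonical form: C = -2 times 1F0 with upper {11/2}, lower {-}, x = -4/5. Verdict: the binomial series (I4) applies (the 1F0 binomial series: exponent -11/2, x = -4/5). Sum: (-2) * (9/5)^(-11/2).

Structural cue: x = (-4/5) and roots of the ratio polynomials (C = -2) are the negated parameters.
Consecutive-term ratio: r(k) = (-4/5) * (k+11/2) / [(k+1)] ; factor over Q: parameters, x = (-4/5), and C = -2.


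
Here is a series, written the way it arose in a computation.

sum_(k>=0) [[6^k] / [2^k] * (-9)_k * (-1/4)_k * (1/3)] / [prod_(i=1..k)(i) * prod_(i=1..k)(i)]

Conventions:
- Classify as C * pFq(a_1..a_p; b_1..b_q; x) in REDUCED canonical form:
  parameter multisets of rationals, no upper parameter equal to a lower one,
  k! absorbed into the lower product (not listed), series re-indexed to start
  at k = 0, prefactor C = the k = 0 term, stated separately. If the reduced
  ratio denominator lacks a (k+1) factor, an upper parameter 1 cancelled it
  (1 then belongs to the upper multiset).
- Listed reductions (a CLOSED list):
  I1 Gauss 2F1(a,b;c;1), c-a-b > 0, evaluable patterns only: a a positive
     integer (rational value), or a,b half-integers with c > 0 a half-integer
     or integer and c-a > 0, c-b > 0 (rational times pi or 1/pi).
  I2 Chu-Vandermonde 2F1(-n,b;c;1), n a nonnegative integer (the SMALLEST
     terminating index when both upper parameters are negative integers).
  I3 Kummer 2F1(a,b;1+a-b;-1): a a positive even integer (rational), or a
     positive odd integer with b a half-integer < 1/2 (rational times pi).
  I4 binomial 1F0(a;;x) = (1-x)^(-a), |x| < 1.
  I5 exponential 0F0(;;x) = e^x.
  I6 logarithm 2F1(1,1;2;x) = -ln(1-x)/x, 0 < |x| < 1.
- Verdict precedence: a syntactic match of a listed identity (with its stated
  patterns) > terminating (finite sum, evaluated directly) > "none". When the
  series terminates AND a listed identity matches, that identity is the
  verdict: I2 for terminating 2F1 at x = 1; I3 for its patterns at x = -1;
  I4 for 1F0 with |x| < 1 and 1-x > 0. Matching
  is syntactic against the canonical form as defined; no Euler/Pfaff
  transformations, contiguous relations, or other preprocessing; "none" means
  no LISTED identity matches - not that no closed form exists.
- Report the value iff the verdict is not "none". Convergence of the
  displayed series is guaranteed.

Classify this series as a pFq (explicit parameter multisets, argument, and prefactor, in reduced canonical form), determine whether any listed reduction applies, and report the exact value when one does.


Reduced: x = 3, 2F1, upper = {-9, -1/4}, lower = {1}, C = 1/3. Verdict: terminating. With -9 upstairs the series is a 10-term polynomial sum; evaluated term by term. Value: 215036525/100663296.

Key step: from the first term 1/3: the product of the first k integers (C = 1/3, x = 3) is k!.
Ratio: r(k) = 3 * (k-9) (k-1/4) / [(k+1) (k+1)] ; factor over Q: parameters, x = 3, and C = 1/3.


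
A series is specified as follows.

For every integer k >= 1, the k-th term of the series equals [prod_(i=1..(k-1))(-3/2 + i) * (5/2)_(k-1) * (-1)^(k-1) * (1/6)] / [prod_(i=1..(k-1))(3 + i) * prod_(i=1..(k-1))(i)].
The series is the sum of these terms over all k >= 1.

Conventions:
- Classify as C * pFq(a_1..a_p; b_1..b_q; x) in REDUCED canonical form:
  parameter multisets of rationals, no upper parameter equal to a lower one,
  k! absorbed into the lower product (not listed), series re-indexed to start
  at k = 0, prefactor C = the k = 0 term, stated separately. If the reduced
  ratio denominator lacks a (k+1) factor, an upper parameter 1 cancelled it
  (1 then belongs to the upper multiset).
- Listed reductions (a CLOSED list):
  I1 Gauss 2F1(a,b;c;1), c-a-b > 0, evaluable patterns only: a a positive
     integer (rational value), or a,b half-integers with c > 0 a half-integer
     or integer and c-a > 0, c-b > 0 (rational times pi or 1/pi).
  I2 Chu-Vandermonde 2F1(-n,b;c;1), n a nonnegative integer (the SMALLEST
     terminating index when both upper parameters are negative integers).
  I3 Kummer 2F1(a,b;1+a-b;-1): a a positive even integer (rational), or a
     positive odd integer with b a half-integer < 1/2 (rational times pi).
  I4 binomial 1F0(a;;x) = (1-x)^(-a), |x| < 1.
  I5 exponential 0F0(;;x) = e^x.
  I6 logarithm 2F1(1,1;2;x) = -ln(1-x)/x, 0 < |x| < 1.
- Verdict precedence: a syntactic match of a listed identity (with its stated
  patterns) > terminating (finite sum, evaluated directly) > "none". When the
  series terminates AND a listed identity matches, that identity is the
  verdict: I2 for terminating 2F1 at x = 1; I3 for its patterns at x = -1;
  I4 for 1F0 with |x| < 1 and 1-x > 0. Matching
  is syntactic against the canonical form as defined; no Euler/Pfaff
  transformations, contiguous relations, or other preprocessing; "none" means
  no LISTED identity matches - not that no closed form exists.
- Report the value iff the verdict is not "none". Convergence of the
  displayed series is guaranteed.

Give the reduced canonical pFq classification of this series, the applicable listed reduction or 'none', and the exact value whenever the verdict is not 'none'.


The series (x = -1) is 2F1: upper {-1/2, 5/2}, lower {4}, prefactor 1/6. Verdict: none. Every listed pattern misses the 2F1 form at -1, upper {-1/2, 5/2}.

The tell: t_0 being 1/6, the running product (C = 1/6) telescopes to a rising factorial.
Step ratio: r(k) = (-1) * (k-1/2) (k+5/2) / [(k+4) (k+1)] - rational in k, leading ratio (-1); with t_0 = 1/6, classification follows.


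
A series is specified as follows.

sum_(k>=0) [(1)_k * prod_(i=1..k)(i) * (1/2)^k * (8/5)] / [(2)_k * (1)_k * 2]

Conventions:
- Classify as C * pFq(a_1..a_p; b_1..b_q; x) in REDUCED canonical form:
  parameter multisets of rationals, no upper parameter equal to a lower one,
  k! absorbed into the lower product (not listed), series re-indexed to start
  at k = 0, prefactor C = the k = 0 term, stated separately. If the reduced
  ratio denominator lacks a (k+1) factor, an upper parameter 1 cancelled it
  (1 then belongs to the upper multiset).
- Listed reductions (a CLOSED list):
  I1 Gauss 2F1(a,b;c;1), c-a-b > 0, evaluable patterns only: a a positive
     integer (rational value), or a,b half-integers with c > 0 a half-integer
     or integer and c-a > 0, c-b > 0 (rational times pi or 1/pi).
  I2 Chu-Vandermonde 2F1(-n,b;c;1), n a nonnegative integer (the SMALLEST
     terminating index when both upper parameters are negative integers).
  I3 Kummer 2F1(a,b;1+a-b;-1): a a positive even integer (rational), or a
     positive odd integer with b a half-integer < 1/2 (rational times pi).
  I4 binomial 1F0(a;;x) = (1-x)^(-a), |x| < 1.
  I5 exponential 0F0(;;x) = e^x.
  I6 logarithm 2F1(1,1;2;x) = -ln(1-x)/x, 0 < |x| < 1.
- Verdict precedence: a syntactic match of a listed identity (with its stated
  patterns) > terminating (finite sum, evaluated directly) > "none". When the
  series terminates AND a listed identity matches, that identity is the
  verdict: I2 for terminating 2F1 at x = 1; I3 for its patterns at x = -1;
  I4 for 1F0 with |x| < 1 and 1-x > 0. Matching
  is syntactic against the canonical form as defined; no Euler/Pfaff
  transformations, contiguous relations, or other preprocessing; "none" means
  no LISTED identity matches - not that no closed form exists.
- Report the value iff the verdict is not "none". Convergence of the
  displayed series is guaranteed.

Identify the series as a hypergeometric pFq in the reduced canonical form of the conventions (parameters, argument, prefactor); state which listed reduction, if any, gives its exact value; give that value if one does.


The series (x = 1/2) is 2F1: upper {1, 1}, lower {2}, prefactor 4/5. Verdict (x = 1/2): the I6 logarithm reduction applies (the logarithm: parameters (1,1;2), x = 1/2). Its exact value is (-8/5) * ln(1/2).

The tell: t_0 = 4/5 here, and the constant factors (prefactor 4/5) combine into one prefactor.
Ratio: r(k) = (1/2) * (k+1) (k+1) / [(k+2) (k+1)] ; factor over Q: parameters, x = (1/2), and C = 4/5.


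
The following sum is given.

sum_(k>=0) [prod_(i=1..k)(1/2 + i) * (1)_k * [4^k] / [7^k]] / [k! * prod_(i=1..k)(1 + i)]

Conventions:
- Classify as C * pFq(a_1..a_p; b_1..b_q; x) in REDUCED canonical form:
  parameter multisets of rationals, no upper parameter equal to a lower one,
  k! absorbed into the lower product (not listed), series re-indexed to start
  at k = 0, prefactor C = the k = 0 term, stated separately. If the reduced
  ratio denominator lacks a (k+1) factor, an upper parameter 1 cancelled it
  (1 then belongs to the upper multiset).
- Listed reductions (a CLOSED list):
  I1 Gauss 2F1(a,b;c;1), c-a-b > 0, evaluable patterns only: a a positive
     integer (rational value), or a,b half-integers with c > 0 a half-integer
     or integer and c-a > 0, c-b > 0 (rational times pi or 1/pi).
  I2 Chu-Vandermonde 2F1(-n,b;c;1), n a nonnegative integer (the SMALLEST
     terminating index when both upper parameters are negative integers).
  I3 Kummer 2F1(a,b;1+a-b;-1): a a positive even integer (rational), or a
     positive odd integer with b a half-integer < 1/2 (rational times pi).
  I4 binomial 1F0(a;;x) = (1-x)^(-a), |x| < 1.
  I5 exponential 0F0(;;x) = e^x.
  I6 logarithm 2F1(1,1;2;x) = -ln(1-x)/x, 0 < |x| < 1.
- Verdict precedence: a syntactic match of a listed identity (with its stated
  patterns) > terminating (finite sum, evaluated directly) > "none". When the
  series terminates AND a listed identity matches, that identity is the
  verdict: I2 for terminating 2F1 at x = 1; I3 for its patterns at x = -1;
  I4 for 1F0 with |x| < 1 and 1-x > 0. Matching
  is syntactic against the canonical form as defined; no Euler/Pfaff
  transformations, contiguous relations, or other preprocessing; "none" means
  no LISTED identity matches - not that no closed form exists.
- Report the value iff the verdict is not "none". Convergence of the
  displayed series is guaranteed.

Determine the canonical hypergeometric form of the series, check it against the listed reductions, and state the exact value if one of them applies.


With C = 1: the canonical form is 2F1(1, 3/2; 2; 4/7). Verdict: none (x = 4/7): each listed identity misses the multisets {1, 3/2} ; {2}.

Key observation: x = (4/7) and the running product (prefactor 1) telescopes to a rising factorial.
Step ratio: r(k) = (4/7) * (k+1) (k+3/2) / [(k+2) (k+1)] - rational in k, leading ratio (4/7); with t_0 = 1, classification follows.


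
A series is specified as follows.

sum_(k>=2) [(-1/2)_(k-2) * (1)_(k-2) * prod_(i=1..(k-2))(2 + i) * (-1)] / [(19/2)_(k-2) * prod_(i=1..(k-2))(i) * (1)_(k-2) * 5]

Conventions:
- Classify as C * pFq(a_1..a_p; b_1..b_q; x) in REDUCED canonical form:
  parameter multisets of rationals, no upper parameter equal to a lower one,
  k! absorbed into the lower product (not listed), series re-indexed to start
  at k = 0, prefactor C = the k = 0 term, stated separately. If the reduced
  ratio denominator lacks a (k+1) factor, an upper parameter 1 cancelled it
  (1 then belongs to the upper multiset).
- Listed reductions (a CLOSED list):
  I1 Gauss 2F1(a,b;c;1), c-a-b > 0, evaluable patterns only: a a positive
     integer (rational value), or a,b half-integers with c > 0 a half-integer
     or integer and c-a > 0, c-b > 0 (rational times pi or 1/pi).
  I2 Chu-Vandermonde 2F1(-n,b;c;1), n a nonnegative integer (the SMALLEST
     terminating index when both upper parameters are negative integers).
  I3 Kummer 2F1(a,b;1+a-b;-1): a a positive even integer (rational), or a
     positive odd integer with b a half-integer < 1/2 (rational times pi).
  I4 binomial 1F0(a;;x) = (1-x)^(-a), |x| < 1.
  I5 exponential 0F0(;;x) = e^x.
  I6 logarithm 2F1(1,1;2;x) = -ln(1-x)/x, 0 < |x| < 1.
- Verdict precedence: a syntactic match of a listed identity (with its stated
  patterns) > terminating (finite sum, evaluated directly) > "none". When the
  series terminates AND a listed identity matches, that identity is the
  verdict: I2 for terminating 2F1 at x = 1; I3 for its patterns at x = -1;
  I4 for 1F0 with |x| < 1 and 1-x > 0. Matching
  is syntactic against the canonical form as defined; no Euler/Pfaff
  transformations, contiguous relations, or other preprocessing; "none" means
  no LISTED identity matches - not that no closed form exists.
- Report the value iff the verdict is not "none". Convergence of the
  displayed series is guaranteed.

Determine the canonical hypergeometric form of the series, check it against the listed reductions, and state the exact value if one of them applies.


At argument 1: a 2F1 with upper {-1/2, 3}, lower {19/2}, scaled by C = -1/5. Verdict: Gauss (I1, integer-parameter pattern) matches (x = 1: the Gamma ratio telescopes since c-a-b = 7 > 0 and a = 3 in Z>0). Value: -221/1344.

Key step: t_0 = -1/5 here, and the parameter 1 appears in both the upper and lower lists and cancels.
Term ratio: r(k) = 1 * (k-1/2) (k+3) / [(k+19/2) (k+1)] - rational in k. x = 1; t_0 = -1/5; negate the roots.


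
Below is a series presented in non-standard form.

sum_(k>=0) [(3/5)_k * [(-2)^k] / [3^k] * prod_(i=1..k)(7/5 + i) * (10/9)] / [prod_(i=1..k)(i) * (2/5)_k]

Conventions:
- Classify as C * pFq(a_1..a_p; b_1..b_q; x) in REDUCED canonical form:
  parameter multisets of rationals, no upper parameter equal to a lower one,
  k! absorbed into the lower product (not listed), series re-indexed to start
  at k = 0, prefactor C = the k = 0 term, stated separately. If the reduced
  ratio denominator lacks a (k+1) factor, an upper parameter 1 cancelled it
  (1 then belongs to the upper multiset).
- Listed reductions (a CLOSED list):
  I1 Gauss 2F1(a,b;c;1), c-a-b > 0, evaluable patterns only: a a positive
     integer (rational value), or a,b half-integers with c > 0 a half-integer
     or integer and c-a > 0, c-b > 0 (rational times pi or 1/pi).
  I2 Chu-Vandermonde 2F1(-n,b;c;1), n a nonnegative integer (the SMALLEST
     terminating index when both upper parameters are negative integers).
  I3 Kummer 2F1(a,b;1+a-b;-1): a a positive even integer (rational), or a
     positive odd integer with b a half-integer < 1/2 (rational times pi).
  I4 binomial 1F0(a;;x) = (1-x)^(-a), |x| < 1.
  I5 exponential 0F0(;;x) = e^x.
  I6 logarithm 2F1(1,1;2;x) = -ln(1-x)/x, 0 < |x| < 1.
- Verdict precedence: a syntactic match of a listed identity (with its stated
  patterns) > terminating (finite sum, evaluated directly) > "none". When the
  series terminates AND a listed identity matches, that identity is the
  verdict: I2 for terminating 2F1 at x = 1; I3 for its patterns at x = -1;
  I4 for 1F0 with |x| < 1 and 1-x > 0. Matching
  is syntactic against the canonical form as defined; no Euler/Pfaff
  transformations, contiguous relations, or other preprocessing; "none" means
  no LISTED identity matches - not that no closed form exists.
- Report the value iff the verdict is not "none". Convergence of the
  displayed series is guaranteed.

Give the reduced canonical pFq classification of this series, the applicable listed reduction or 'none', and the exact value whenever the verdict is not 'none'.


With C = 10/9: the canonical form is 2F1(3/5, 12/5; 2/5; -2/3). Verdict: none - at argument -2/3 the multisets {3/5, 12/5} ; {2/5} match no listed identity.

Key observation: t_0 = 10/9 here, and the product of the first k integers (C = 10/9, x = -2/3) is k!.
Consecutive-term ratio: r(k) = (-2/3) * (k+3/5) (k+12/5) / [(k+2/5) (k+1)] - poly over poly, x = (-2/3) from leading terms; C = 10/9 at k = 0.


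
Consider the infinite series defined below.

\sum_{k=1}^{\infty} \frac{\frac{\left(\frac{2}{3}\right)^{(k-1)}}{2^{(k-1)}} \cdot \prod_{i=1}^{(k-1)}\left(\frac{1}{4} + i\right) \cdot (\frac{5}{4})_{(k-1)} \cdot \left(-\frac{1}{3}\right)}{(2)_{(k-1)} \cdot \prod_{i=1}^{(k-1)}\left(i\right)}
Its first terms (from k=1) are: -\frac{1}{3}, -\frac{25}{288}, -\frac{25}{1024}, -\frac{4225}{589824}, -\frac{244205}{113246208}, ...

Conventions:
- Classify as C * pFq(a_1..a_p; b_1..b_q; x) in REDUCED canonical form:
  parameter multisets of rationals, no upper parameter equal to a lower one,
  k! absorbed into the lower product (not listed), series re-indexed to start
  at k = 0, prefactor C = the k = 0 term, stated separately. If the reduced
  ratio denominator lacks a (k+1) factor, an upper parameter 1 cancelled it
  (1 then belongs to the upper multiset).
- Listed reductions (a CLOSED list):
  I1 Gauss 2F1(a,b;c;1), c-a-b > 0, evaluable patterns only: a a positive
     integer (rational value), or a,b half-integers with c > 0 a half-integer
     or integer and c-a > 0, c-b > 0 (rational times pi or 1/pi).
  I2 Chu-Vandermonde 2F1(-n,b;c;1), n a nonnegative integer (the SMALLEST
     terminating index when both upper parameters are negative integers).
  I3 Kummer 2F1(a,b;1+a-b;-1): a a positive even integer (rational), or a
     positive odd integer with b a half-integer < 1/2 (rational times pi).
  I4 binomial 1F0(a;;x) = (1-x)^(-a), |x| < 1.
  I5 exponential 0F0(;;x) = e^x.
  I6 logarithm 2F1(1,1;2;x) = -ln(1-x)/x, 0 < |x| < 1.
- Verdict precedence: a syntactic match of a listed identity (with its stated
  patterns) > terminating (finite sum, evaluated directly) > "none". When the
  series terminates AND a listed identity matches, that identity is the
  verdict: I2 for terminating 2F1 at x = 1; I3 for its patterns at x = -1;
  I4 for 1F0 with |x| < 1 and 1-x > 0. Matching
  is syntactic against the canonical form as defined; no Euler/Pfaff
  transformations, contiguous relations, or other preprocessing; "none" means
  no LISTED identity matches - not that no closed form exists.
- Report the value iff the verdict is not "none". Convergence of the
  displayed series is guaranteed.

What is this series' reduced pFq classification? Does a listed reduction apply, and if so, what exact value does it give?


First insight: t_0 being -\frac{1}{3}, the running product (C = -1/3, x = 1/3) telescopes to a rising factorial.
Consecutive-term ratio: r(k) = \frac{1}{3} * (k+\frac{5}{4}) (k+\frac{5}{4}) / [(k+2) (k+1)] - rational in k. x = \frac{1}{3}; t_0 = -\frac{1}{3}; negate the roots.

Reduced: x = \frac{1}{3}, 2F1, upper = {\frac{5}{4}, \frac{5}{4}}, lower = {2}, C = -\frac{1}{3}. Verdict: none. Every listed pattern misses the 2F1 form at \frac{1}{3}, upper {\frac{5}{4}, \frac{5}{4}}.


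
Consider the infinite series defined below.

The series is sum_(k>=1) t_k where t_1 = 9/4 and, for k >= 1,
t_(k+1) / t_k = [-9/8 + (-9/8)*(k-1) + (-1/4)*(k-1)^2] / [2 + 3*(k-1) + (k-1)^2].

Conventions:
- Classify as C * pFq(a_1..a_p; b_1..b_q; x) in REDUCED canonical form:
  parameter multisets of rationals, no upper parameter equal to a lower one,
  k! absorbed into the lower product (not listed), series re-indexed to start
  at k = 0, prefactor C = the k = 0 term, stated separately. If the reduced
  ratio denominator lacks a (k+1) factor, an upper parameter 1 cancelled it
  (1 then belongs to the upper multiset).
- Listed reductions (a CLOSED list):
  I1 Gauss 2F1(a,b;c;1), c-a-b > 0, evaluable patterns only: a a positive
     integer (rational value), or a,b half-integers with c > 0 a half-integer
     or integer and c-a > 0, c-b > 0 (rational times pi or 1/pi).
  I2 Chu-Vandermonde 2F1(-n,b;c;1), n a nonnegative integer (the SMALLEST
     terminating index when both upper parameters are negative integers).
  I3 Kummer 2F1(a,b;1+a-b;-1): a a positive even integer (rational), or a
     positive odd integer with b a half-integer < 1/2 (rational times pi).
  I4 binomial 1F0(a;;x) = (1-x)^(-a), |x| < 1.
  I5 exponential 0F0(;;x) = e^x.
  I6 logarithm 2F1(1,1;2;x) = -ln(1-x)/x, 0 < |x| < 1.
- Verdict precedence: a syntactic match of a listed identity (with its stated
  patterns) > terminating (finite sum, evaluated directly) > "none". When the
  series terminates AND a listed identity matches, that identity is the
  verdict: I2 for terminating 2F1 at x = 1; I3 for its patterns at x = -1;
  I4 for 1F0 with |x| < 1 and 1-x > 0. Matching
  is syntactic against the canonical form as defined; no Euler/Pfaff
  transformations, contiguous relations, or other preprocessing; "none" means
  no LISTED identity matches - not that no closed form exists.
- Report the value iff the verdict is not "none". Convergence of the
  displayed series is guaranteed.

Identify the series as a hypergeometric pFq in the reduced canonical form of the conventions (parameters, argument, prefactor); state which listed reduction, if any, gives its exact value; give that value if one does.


Key step: x = (-1/4) and factor the ratio over Q (C = 9/4, x = -1/4): negated roots = parameters.
Step ratio: r(k) = (-1/4) * (k+3/2) (k+3) / [(k+2) (k+1)] - rational in k, leading ratio (-1/4); with t_0 = 9/4, classification follows.

With C = 9/4: the canonical form is 2F1(3/2, 3; 2; -1/4). Verdict: none. A 2F1 with upper {3/2, 3} fits none of I1-I6 at x = -1/4; the sum runs forever.


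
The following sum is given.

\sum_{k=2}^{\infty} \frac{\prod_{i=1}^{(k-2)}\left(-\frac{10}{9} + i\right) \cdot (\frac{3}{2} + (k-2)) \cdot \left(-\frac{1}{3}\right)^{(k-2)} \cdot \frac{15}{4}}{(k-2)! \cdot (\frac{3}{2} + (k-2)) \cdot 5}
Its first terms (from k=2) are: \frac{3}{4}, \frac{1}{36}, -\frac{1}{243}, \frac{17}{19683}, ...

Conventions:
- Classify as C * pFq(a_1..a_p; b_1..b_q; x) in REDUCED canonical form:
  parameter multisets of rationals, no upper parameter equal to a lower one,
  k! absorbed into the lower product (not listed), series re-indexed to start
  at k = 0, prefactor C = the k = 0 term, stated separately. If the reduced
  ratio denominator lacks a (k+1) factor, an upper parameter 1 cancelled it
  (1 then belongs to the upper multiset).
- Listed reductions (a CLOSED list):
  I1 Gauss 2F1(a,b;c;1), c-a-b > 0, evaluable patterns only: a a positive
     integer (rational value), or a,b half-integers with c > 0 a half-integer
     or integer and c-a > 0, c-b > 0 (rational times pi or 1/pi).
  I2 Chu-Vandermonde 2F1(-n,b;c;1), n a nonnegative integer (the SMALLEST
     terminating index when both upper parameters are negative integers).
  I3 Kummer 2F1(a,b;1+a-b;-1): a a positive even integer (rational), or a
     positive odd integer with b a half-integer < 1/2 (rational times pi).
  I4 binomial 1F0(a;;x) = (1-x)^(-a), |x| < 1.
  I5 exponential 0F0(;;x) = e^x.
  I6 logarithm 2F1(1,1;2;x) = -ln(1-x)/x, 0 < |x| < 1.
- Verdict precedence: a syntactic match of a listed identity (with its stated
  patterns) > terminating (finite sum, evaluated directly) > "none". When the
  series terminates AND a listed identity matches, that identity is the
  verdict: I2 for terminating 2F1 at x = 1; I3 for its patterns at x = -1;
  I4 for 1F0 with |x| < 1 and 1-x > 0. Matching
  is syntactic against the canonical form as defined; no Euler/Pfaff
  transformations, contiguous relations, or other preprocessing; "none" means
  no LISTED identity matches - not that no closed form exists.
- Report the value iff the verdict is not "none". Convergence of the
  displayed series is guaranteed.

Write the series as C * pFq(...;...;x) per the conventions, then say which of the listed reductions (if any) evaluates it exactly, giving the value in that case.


This is \frac{3}{4} * 1F0(-\frac{1}{9}; -; -\frac{1}{3}) in reduced canonical form. Verdict: the I4 binomial reduction applies (the 1F0 binomial series: exponent 1/9, x = -\frac{1}{3}). Value: \frac{3}{4} \cdot \left(\frac{4}{3}\right)^{\frac{1}{9}}.

Key step: t_0 being \frac{3}{4}, the factor k + 3/2 cancels (top and bottom), leaving C = 3/4.
Step ratio: r(k) = -\frac{1}{3} * (k-\frac{1}{9}) / [(k+1)] - poly over poly, x = -\frac{1}{3} from leading terms; C = \frac{3}{4} at k = 0.


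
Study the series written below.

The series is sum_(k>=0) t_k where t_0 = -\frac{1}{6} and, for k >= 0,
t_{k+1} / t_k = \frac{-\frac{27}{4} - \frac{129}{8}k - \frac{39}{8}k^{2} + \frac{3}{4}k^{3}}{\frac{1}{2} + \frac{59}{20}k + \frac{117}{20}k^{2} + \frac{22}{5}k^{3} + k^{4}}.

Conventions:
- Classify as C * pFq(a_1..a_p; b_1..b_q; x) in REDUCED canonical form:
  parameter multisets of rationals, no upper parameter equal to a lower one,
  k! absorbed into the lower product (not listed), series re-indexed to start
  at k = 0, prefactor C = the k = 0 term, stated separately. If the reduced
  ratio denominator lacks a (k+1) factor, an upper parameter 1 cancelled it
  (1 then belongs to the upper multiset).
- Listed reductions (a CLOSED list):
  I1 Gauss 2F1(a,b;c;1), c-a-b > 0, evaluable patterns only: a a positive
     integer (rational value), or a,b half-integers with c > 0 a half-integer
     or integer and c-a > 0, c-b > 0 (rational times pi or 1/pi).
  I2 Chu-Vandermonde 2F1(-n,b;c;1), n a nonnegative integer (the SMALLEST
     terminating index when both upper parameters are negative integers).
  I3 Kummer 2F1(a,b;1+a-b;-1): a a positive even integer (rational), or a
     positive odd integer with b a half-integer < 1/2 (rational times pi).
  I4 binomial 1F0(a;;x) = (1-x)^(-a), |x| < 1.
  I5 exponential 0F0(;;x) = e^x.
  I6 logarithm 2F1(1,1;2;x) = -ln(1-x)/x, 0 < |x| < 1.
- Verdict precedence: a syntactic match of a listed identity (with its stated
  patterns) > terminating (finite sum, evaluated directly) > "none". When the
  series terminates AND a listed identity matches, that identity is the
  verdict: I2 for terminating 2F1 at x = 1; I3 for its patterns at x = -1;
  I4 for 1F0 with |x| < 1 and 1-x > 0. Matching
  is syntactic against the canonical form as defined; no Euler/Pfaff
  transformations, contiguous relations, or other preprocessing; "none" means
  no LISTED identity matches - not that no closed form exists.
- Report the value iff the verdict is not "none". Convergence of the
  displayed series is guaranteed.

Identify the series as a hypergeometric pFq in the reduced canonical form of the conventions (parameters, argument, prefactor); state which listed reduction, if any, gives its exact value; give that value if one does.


The series (x = \frac{3}{4}) is 2F2: upper {-9, 2}, lower {\frac{2}{5}, \frac{5}{2}}, prefactor -\frac{1}{6}. Verdict: terminating - the sum ends at index 9 because -9 is a negative integer; exact evaluation follows. Sum: -\frac{6231738291005}{103612907532288}.

First insight: t_0 = -\frac{1}{6} here, and cancel k + 1/2 from the displayed ratio first; then C = -1/6.
Ratio: r(k) = \frac{3}{4} * (k-9) (k+2) / [(k+\frac{2}{5}) (k+\frac{5}{2}) (k+1)] - rational in k. x = \frac{3}{4}; t_0 = -\frac{1}{6}; negate the roots.


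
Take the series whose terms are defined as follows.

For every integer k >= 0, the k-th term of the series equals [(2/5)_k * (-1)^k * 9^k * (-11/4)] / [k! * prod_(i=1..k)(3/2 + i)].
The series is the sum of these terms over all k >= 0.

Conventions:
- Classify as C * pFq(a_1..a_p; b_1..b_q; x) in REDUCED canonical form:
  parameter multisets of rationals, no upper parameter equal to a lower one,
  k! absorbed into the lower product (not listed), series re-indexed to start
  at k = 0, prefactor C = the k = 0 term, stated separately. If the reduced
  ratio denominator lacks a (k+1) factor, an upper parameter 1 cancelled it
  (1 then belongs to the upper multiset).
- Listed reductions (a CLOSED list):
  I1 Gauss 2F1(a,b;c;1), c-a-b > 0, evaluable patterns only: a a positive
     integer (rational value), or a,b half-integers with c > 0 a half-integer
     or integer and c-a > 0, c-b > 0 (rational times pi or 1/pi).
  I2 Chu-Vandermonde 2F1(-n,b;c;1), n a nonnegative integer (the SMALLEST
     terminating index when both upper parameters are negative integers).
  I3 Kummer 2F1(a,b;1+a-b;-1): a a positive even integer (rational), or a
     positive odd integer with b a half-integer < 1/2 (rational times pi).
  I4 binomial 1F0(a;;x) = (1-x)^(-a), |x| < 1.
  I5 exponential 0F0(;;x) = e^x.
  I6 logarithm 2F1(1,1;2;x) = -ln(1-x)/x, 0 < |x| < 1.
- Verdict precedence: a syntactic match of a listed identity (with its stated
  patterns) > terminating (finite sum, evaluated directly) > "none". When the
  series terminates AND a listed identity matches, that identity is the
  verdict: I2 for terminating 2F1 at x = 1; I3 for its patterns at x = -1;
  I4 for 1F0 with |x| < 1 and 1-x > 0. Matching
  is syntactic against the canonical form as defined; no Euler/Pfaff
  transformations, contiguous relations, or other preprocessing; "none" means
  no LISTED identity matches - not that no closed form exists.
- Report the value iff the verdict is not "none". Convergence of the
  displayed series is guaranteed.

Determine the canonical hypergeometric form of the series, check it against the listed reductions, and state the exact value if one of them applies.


Key observation: t_0 = -11/4 here, and the lower running product (prefactor -11/4) is a rising factorial.
Ratio: r(k) = (-9) * (k+2/5) / [(k+5/2) (k+1)] ; factor over Q: parameters, x = (-9), and C = -11/4.

Reduced: x = -9, 1F1, upper = {2/5}, lower = {5/2}, C = -11/4. Verdict: none (x = -9): each listed identity misses the multisets {2/5} ; {5/2}.


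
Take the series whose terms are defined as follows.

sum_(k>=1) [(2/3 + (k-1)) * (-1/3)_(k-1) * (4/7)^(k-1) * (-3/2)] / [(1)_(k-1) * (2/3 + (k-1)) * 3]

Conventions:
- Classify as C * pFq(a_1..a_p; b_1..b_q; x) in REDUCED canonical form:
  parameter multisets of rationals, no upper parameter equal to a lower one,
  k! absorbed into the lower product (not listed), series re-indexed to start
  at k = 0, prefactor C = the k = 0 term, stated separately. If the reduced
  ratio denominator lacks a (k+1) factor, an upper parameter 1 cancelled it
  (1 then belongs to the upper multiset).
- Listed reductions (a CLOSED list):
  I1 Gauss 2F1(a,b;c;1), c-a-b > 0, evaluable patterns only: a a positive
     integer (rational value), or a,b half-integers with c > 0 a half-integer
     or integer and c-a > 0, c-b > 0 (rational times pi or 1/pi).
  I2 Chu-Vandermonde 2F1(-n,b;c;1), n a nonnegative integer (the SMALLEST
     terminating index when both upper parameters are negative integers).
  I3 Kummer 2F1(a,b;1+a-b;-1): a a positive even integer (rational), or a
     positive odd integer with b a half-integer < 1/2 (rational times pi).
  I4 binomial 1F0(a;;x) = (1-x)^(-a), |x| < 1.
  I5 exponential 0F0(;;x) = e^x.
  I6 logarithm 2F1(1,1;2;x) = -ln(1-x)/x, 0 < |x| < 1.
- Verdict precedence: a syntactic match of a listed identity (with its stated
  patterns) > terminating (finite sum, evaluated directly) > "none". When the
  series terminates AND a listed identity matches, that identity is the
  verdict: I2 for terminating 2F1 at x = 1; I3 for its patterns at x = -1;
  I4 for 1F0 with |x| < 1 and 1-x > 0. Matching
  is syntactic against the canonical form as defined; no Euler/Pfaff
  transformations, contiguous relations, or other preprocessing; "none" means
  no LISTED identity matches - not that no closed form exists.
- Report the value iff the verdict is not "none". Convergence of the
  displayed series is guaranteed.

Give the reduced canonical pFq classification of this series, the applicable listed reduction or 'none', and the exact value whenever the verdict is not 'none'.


The tell: t_0 = -1/2 here, and striking the common factor k + 2/3 reduces the term (C = -1/2, x = 4/7).
Ratio: r(k) = (4/7) * (k-1/3) / [(k+1)] ; factor over Q: parameters, x = (4/7), and C = -1/2.

Prefactor -1/2, argument 4/7: 1F0 with upper {-1/3} over lower {-}. Verdict at x = 4/7: the binomial series (I4) matches (the 1F0 binomial series: exponent 1/3, x = 4/7). Value: (-1/2) * (3/7)^(1/3).


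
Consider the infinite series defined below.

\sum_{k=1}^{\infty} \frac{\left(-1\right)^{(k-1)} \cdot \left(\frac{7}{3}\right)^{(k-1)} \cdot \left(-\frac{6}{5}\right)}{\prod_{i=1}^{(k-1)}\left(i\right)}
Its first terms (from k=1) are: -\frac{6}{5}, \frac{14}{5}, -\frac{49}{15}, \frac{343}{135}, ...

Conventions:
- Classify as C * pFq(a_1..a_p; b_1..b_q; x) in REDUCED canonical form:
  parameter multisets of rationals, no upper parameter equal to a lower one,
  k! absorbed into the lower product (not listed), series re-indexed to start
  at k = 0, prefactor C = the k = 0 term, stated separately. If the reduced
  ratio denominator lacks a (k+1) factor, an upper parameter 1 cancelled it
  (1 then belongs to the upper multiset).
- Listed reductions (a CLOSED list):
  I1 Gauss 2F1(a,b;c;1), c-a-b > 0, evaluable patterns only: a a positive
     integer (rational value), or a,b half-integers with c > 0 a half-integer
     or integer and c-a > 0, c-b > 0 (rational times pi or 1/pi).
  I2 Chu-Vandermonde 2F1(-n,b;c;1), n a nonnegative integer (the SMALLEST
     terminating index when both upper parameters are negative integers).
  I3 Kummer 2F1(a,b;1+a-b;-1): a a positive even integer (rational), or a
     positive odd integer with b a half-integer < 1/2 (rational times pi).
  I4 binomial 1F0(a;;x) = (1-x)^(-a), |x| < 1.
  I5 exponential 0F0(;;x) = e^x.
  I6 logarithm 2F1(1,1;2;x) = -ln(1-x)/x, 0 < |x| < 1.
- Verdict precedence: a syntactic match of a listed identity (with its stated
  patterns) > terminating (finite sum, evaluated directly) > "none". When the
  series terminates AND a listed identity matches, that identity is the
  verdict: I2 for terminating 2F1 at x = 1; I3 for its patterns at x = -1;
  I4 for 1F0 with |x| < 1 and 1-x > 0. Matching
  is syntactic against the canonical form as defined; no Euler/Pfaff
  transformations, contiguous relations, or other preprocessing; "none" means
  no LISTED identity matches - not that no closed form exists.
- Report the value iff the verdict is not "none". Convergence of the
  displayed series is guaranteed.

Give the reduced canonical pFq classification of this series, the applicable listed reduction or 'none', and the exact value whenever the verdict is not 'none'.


x = -\frac{7}{3} here; the reduced form reads 0F0, upper {-}, lower {-}, C = -\frac{6}{5}. Verdict: this is the exponential series (I5) (the 0F0 exponential series at x = -\frac{7}{3}). Its exact value is \left(-\frac{6}{5}\right) \cdot e^{-\frac{7}{3}}.

The tell: x = -\frac{7}{3} and the (-1)^k factor (prefactor -6/5) folds into the argument's sign.
Adjacent-term ratio: r(k) = -\frac{7}{3} * 1 / [(k+1)] - rational in k. x = -\frac{7}{3}; t_0 = -\frac{6}{5}; negate the roots.


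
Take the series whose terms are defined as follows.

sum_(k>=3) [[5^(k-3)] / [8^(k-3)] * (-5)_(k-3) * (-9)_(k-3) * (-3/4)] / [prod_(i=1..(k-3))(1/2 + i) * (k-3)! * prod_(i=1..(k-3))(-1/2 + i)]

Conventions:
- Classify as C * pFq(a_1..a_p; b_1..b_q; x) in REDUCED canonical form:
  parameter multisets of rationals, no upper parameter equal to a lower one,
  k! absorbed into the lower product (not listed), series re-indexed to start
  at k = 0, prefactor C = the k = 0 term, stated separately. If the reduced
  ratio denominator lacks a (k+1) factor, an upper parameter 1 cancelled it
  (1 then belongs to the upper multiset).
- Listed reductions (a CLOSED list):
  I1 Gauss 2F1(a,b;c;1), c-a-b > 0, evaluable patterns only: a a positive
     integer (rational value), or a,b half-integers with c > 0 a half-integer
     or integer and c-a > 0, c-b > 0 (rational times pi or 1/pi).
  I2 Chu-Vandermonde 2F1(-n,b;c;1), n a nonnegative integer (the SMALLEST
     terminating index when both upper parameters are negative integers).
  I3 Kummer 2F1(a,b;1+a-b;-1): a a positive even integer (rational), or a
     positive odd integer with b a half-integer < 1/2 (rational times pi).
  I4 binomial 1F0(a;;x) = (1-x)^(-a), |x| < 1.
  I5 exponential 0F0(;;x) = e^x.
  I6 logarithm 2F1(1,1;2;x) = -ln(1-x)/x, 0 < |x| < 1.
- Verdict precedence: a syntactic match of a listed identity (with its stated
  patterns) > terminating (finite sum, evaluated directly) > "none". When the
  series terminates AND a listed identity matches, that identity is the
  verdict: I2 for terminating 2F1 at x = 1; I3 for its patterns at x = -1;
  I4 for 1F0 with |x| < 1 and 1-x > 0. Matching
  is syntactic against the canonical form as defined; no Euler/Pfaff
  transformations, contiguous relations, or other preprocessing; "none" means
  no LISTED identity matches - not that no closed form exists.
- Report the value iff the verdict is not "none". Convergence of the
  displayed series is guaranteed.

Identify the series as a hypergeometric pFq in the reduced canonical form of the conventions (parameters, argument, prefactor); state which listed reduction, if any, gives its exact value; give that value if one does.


Reduced: x = 5/8, 2F2, upper = {-9, -5}, lower = {1/2, 3/2}, C = -3/4. Verdict: terminating (-5 upstairs). 6 nonzero terms in all; added directly. Exact value: -57797/396.

Structural cue: x = (5/8) and the lower running product (C = -3/4) is a rising factorial.
Adjacent-term ratio: r(k) = (5/8) * (k-9) (k-5) / [(k+1/2) (k+3/2) (k+1)] - rational in k. x = (5/8); t_0 = -3/4; negate the roots.


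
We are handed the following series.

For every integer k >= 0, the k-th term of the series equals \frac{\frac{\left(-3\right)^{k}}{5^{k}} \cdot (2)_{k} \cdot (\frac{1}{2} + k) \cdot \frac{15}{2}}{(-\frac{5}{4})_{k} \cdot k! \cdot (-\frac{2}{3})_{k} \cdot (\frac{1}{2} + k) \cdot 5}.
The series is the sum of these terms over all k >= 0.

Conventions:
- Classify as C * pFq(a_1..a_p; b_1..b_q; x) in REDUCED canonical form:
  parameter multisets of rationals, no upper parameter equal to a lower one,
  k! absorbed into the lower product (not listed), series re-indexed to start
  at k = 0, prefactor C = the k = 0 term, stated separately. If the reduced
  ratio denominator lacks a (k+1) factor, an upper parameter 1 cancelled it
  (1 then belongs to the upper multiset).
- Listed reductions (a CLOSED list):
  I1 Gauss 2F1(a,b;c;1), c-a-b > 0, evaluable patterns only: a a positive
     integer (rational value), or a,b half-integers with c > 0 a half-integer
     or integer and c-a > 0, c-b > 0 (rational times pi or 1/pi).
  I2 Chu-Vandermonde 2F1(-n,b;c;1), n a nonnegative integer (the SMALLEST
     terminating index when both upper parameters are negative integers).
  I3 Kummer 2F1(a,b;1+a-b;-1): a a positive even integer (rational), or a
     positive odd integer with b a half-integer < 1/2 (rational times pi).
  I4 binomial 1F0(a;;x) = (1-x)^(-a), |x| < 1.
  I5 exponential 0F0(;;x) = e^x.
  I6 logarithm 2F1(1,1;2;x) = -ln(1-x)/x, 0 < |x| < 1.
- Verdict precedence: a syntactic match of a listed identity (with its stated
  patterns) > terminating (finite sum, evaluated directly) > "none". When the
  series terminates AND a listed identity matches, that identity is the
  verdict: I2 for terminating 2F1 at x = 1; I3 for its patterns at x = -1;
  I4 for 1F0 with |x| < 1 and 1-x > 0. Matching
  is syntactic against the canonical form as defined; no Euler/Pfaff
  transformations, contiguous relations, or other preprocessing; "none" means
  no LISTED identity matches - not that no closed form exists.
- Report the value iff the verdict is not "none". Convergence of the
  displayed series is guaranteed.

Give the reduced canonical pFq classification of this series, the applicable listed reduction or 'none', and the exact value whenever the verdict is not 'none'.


This is \frac{3}{2} * 1F2(2; -\frac{5}{4}, -\frac{2}{3}; -\frac{3}{5}) in reduced canonical form. Verdict: none. No listed pattern accepts 1F2(2; -\frac{5}{4}, -\frac{2}{3}; -\frac{3}{5}).

Key step: t_0 being \frac{3}{2}, the factor k + 1/2 cancels (top and bottom), leaving C = 3/2.
Adjacent-term ratio: r(k) = -\frac{3}{5} * (k+2) / [(k-\frac{5}{4}) (k-\frac{2}{3}) (k+1)] - rational in k, leading ratio -\frac{3}{5}; with t_0 = \frac{3}{2}, classification follows.
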